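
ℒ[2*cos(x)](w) 2*w/(w^2+1)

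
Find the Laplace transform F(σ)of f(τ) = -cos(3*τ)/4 -σ/(4*σ^2 + 36)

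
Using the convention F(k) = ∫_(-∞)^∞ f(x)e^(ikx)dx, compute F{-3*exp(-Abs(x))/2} -3/(k^2 + 1)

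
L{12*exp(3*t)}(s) 12/(s - 3)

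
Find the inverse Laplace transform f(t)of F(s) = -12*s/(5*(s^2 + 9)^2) -2*t*sin(3*t)/5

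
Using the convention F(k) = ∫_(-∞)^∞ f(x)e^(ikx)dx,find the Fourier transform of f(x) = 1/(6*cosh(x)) pi/(6*cosh(pi*k/2))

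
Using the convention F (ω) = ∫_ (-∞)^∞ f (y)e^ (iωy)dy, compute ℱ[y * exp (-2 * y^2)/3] sqrt (2) * I * sqrt (pi) * ω * exp (-ω^2/8)/24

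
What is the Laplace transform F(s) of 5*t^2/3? 10/(3*s^3) 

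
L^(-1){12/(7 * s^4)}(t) 2 * t^3/7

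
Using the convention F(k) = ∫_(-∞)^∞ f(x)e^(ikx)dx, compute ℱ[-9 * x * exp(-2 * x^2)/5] -9 * sqrt(2) * I * sqrt(pi) * k * exp(-k^2/8)/40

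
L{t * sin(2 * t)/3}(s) 4 * s/(3 * (s^2 + 4)^2)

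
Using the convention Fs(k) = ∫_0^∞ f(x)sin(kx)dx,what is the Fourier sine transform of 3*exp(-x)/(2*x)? 3*atan(k)/2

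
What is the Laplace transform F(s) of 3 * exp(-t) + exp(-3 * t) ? 1/(s + 3) + 3/(s + 1) 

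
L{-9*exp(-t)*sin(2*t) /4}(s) -9/(2*(s + 1) ^2 + 8) 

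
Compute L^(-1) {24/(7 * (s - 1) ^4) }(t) 4 * t^3 * exp(t) /7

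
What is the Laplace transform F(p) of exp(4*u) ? 1/(p - 4) 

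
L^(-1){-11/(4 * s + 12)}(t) -11 * exp(-3 * t)/4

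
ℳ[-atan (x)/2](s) pi*sec (pi*s/2)/ (4*s)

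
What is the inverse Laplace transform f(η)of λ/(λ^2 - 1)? cosh(η)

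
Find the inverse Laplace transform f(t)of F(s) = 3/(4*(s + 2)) 3*exp(-2*t)/4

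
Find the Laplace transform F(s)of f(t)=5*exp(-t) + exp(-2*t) 1/(s + 2) + 5/(s + 1)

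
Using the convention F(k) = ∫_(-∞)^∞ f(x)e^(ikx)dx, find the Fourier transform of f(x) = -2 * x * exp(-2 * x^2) -sqrt(2) * I * sqrt(pi) * k * exp(-k^2/8)/4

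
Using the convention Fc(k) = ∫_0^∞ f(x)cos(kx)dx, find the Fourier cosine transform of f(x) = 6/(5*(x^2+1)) 3*pi*exp(-k)/5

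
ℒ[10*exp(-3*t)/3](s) 10/(3*(s + 3))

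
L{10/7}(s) 10/(7*s)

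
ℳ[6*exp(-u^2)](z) 3*gamma(z/2)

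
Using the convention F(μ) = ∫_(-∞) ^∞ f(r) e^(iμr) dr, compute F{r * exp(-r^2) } I * sqrt(pi) * μ * exp(-μ^2/4) /2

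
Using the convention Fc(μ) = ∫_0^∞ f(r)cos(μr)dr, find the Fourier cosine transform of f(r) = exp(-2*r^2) sqrt(2)*sqrt(pi)*exp(-μ^2/8)/4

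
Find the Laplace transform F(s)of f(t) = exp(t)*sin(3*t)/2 3/(2*((s - 1)^2 + 9))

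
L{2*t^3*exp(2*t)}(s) 12/(s - 2)^4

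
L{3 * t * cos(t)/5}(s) 3 * (s^2 - 1)/(5 * (s^2+1)^2)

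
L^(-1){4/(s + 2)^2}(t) 4 * t * exp(-2 * t)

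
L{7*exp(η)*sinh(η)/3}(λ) 7/(3*λ*(λ - 2))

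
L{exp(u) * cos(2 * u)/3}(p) (p - 1)/(3 * ((p - 1)^2 + 4))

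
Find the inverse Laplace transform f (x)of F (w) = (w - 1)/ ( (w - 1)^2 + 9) exp (x) * cos (3 * x)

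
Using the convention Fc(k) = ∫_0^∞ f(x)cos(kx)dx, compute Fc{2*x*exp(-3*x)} 2*(9 - k^2)/(k^2 + 9)^2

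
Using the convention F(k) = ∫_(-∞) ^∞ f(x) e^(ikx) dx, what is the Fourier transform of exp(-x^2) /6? sqrt(pi) * exp(-k^2/4) /6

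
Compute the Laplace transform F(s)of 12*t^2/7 24/(7*s^3)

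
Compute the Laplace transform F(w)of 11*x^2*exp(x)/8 11/(4*(w - 1)^3)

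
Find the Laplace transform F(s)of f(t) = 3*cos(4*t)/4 3*s/(4*(s^2 + 16))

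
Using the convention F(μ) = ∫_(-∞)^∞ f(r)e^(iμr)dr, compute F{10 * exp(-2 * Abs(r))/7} 40/(7 * (μ^2+4))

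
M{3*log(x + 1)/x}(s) -3*pi*csc(pi*s)/(s - 1)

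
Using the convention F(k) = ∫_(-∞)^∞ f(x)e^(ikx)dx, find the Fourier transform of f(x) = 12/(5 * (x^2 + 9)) 4 * pi * exp(-3 * Abs(k))/5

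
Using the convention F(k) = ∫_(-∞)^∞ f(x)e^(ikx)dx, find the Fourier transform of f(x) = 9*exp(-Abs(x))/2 9/(k^2+1)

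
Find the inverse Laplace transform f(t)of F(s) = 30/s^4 5 * t^3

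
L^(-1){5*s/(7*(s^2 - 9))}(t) 5*cosh(3*t)/7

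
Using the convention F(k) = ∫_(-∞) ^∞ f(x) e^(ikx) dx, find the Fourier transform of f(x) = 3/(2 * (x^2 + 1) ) 3 * pi * exp(-Abs(k) ) /2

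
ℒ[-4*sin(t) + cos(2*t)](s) s/(s^2 + 4) - 4/(s^2 + 1)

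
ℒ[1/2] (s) 1/(2*s)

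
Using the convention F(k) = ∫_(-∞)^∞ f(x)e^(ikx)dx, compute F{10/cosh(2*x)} 5*pi/cosh(pi*k/4)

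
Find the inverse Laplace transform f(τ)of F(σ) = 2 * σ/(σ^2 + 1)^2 τ * sin(τ)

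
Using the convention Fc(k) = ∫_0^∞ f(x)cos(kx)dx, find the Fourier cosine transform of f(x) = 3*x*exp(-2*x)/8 3*(4 - k^2)/(8*(k^2 + 4)^2)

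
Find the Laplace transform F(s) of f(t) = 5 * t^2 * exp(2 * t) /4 5/(2 * (s - 2) ^3) 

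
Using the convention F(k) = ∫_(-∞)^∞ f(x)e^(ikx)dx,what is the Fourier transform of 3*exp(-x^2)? 3*sqrt(pi)*exp(-k^2/4)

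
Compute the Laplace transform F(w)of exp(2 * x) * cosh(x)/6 (w - 2)/(6 * ((w - 2)^2 - 1))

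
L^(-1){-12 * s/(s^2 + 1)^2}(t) -6 * t * sin(t)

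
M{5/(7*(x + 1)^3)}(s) 5*pi*(s - 2)*(s - 1)/(14*sin(pi*s))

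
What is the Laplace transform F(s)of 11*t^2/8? 11/(4*s^3)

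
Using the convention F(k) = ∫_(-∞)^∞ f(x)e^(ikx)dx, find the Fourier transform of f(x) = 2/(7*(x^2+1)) 2*pi*exp(-Abs(k))/7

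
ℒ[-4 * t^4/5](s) -96/(5 * s^5)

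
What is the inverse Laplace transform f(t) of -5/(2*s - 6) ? -5*exp(3*t) /2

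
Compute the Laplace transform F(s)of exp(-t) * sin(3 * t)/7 3/(7 * ((s + 1)^2 + 9))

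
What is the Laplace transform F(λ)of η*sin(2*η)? 4*λ/(λ^2 + 4)^2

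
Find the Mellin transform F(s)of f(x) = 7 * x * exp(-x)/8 7 * gamma(s + 1)/8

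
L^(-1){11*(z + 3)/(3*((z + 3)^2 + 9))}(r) 11*exp(-3*r)*cos(3*r)/3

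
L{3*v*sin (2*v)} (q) 12*q/ (q^2 + 4)^2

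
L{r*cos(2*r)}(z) (z^2 - 4)/(z^2 + 4)^2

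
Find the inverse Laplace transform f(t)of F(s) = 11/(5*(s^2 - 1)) 11*sinh(t)/5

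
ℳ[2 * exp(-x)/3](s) 2 * gamma(s)/3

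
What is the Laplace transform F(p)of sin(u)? 1/(p^2 + 1)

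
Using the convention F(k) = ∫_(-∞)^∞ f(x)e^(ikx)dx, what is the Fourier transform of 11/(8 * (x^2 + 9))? 11 * pi * exp(-3 * Abs(k))/24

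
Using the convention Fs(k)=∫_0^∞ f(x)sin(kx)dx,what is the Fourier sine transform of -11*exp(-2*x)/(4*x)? -11*atan(k/2)/4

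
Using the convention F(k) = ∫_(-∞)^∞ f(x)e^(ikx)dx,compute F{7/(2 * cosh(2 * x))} 7 * pi/(4 * cosh(pi * k/4))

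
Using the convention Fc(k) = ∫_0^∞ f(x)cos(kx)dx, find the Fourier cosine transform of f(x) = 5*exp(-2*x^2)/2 5*sqrt(2)*sqrt(pi)*exp(-k^2/8)/8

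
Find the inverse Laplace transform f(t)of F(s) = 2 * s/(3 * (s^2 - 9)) 2 * cosh(3 * t)/3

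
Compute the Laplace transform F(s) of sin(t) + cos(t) s/(s^2 + 1) + 1/(s^2 + 1) 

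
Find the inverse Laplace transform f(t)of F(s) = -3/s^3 -3 * t^2/2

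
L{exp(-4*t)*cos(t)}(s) (s + 4)/((s + 4)^2 + 1)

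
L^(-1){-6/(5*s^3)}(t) -3*t^2/5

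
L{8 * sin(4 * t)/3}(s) 32/(3 * (s^2 + 16))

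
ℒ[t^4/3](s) 8/s^5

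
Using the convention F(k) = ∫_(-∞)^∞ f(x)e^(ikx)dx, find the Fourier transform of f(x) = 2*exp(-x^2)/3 2*sqrt(pi)*exp(-k^2/4)/3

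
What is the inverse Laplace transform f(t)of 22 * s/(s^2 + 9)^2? 11 * t * sin(3 * t)/3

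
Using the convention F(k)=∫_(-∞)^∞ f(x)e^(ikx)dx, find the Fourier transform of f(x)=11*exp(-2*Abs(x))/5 44/(5*(k^2 + 4))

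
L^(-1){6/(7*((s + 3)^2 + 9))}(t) 2*exp(-3*t)*sin(3*t)/7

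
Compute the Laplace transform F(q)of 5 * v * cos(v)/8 5 * (q^2-1)/(8 * (q^2 + 1)^2)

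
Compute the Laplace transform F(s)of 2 2/s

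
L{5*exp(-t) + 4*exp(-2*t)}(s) 5/(s + 1) + 4/(s + 2)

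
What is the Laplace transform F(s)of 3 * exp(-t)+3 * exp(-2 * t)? 3/(s+1)+3/(s+2)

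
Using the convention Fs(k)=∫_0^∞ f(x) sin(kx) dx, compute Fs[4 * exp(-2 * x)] 4 * k/(k^2 + 4) 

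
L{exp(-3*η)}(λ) 1/(λ + 3)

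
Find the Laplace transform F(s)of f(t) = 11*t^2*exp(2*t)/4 11/(2*(s - 2)^3)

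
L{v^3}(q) 6/q^4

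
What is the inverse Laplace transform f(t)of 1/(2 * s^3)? t^2/4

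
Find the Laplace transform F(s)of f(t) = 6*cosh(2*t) 6*s/(s^2 - 4)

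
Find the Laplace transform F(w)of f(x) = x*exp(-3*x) (w + 3)^(-2)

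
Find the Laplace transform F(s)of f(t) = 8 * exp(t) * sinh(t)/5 8/(5 * s * (s - 2))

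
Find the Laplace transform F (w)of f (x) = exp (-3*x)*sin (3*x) 3/ ( (w+3)^2+9)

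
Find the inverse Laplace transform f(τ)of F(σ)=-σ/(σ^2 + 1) -cos(τ)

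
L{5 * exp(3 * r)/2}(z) 5/(2 * (z - 3))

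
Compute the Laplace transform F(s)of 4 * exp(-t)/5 4/(5 * (s + 1))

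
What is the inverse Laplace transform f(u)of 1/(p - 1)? exp(u)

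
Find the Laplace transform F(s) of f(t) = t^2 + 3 3/s + 2/s^3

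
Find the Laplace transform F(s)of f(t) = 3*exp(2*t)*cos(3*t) 3*(s - 2)/((s - 2)^2 + 9)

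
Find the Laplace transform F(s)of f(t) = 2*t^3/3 4/s^4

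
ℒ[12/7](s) 12/(7 * s)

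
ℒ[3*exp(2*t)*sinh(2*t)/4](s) 3/(2*s*(s - 4))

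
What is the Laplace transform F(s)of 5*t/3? 5/(3*s^2)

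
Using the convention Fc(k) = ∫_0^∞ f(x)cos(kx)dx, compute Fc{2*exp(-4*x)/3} 8/(3*(k^2 + 16))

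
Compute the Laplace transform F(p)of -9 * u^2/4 -9/(2 * p^3)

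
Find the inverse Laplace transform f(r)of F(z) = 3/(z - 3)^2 3*r*exp(3*r)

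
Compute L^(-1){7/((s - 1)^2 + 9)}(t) 7*exp(t)*sin(3*t)/3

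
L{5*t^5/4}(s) 150/s^6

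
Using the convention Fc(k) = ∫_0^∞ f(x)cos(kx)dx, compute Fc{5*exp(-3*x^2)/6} 5*sqrt(3)*sqrt(pi)*exp(-k^2/12)/36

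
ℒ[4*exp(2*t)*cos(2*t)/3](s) 4*(s - 2)/(3*((s - 2)^2 + 4))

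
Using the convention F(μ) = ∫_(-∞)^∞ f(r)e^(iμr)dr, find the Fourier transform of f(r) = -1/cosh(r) -pi/cosh(pi*μ/2)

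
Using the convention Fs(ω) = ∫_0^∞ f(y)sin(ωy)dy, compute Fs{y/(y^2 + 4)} pi*exp(-2*ω)/2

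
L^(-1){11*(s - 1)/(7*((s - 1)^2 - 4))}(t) 11*exp(t)*cosh(2*t)/7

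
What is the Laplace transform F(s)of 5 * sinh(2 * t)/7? 10/(7 * (s^2 - 4))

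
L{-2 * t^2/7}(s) -4/(7 * s^3)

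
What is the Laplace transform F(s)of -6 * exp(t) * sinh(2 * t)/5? -12/(5 * (s - 1)^2 - 20)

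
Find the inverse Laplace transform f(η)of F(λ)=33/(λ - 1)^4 11 * η^3 * exp(η)/2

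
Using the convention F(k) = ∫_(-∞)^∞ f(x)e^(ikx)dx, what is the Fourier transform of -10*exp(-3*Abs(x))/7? -60/(7*k^2+63)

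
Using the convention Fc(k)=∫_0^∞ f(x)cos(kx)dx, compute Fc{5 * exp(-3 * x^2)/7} 5 * sqrt(3) * sqrt(pi) * exp(-k^2/12)/42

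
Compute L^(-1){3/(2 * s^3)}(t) 3 * t^2/4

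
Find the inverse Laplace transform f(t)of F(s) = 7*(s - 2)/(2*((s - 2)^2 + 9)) 7*exp(2*t)*cos(3*t)/2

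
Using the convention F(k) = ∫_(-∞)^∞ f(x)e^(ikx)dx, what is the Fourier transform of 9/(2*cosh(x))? 9*pi/(2*cosh(pi*k/2))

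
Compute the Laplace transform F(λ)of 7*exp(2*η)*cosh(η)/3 7*(λ - 2)/(3*((λ - 2)^2 - 1))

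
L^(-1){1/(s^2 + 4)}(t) sin(2*t)/2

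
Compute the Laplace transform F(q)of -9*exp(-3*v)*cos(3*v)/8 9*(-q - 3)/(8*((q + 3)^2 + 9))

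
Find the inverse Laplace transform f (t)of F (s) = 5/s 5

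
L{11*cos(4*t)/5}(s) 11*s/(5*(s^2 + 16))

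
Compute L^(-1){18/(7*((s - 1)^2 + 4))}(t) 9*exp(t)*sin(2*t)/7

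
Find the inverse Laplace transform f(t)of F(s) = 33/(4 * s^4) 11 * t^3/8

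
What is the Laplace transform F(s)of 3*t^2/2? 3/s^3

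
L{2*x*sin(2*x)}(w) 8*w/(w^2 + 4)^2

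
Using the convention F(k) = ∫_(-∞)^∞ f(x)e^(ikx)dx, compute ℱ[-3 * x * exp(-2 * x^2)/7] -3 * sqrt(2) * I * sqrt(pi) * k * exp(-k^2/8)/56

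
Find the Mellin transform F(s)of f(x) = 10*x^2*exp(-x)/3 10*gamma(s + 2)/3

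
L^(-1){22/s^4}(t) 11*t^3/3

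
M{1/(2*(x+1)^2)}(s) (-pi*s+pi)/(2*sin(pi*s))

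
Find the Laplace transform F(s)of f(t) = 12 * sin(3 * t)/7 36/(7 * (s^2 + 9))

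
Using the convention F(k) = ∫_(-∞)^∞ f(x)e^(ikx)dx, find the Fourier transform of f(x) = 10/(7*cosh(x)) 10*pi/(7*cosh(pi*k/2))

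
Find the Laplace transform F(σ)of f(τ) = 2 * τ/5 2/(5 * σ^2)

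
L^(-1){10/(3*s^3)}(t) 5*t^2/3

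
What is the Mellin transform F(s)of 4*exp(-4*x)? 2^(2-2*s)*gamma(s)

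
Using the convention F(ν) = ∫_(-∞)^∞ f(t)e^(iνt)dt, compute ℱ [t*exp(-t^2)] I*sqrt(pi)*ν*exp(-ν^2/4)/2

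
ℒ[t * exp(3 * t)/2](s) 1/(2 * (s - 3)^2)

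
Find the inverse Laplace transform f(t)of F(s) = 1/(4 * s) 1/4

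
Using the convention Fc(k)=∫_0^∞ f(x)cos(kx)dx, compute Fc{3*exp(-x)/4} 3/(4*(k^2+1))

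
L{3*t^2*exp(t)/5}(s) 6/(5*(s - 1)^3)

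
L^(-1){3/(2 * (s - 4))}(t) 3 * exp(4 * t)/2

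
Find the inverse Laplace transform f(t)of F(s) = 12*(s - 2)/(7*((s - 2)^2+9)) 12*exp(2*t)*cos(3*t)/7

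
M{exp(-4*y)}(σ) gamma(σ)/4^σ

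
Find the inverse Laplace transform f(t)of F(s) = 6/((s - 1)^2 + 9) 2*exp(t)*sin(3*t)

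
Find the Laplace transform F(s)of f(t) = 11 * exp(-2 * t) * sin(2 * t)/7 22/(7 * ((s + 2)^2 + 4))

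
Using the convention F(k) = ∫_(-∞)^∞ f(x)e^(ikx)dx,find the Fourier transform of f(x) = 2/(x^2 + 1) 2*pi*exp(-Abs(k))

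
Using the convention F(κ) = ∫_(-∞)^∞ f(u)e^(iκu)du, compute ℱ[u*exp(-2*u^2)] sqrt(2)*I*sqrt(pi)*κ*exp(-κ^2/8)/8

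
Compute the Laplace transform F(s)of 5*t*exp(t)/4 5/(4*(s - 1)^2)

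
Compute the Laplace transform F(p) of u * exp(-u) (p + 1) ^(-2) 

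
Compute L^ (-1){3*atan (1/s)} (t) 3*sin (t)/t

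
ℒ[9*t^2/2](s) 9/s^3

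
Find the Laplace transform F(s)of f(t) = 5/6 5/(6*s)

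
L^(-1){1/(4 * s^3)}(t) t^2/8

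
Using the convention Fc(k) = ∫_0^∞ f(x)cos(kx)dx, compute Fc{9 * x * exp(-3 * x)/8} 9 * (9 - k^2)/(8 * (k^2 + 9)^2)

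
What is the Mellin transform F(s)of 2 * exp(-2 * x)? 2^(1 - s) * gamma(s)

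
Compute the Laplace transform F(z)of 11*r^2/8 11/(4*z^3)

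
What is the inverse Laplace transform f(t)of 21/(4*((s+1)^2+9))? 7*exp(-t)*sin(3*t)/4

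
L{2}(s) 2/s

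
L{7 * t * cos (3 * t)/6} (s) 7 * (s^2-9)/ (6 * (s^2 + 9)^2)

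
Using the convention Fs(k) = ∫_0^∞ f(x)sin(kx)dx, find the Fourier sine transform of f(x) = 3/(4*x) 3*pi/8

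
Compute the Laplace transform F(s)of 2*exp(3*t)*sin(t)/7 2/(7*((s - 3)^2 + 1))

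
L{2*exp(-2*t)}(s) 2/(s + 2)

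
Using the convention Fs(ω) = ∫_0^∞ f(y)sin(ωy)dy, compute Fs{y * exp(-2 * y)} 4 * ω/(ω^2 + 4)^2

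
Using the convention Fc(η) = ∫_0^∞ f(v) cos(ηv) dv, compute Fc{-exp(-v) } -1/(η^2 + 1) 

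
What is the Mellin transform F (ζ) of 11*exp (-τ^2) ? 11*gamma (ζ/2) /2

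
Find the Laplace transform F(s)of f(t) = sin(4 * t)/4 1/(s^2 + 16)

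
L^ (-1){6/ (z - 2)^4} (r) r^3 * exp (2 * r)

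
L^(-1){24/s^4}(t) 4*t^3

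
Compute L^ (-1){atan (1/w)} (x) sin (x)/x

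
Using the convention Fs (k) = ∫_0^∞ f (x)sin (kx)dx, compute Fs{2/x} pi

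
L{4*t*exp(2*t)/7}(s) 4/(7*(s - 2)^2)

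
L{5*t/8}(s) 5/(8*s^2)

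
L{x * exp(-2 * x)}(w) (w + 2)^(-2)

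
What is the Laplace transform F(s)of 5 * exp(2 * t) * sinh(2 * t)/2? 5/(s * (s - 4))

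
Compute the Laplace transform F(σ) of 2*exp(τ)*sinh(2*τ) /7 4/(7*((σ - 1) ^2 - 4) ) 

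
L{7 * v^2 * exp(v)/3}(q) 14/(3 * (q - 1)^3)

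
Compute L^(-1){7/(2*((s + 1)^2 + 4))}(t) 7*exp(-t)*sin(2*t)/4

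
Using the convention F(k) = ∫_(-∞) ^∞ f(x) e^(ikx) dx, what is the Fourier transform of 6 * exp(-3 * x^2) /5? 2 * sqrt(3) * sqrt(pi) * exp(-k^2/12) /5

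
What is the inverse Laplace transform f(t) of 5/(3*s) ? 5/3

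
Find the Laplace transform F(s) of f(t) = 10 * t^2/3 20/(3 * s^3) 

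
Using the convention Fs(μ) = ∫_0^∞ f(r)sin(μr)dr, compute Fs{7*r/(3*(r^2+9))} 7*pi*exp(-3*μ)/6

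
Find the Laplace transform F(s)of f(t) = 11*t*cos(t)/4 11*(s^2 - 1)/(4*(s^2 + 1)^2)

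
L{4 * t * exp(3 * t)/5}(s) 4/(5 * (s - 3)^2)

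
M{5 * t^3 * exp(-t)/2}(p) 5 * gamma(p+3)/2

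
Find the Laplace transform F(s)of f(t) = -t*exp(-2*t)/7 -1/(7*(s + 2)^2)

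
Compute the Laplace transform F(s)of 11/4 11/(4 * s)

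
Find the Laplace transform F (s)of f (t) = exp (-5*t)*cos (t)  (s+5)/ ( (s+5)^2+1)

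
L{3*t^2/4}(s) 3/(2*s^3) 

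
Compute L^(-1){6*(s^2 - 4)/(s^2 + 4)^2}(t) 6*t*cos(2*t)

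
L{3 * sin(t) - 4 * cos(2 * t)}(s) 3/(s^2 + 1) - 4 * s/(s^2 + 4)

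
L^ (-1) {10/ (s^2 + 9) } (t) 10*sin (3*t) /3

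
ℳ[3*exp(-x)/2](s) 3*gamma(s)/2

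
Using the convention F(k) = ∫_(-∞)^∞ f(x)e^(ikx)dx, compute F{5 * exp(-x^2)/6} 5 * sqrt(pi) * exp(-k^2/4)/6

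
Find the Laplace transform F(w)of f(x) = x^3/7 6/(7*w^4)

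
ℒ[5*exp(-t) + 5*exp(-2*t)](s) 5/(s + 2) + 5/(s + 1)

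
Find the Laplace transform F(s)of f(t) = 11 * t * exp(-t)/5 11/(5 * (s + 1)^2)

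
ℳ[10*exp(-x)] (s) 10*gamma(s)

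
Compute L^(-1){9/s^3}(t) 9 * t^2/2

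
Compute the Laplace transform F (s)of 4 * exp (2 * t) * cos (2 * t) 4 * (s - 2)/ ( (s - 2)^2 + 4)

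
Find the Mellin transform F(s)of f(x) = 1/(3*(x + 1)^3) pi*(s - 2)*(s - 1)/(6*sin(pi*s))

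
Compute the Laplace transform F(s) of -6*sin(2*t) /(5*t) -6*atan(2/s) /5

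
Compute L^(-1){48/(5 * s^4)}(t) 8 * t^3/5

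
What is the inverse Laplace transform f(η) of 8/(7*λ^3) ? 4*η^2/7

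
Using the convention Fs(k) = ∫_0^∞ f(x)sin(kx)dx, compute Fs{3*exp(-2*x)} 3*k/(k^2 + 4)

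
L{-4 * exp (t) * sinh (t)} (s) -4/ (s * (s - 2))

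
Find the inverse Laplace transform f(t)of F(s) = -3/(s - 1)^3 -3 * t^2 * exp(t)/2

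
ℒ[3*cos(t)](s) 3*s/(s^2 + 1) 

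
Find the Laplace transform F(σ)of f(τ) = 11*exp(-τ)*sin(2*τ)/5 22/(5*((σ + 1)^2 + 4))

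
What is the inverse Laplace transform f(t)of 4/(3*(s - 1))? 4*exp(t)/3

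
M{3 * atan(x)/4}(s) -3 * pi * sec(pi * s/2)/(8 * s)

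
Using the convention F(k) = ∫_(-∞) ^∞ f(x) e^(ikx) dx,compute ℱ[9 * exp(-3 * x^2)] 3 * sqrt(3) * sqrt(pi) * exp(-k^2/12) 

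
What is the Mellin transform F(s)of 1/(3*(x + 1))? pi*csc(pi*s)/3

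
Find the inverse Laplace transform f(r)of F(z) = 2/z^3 r^2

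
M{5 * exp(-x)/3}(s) 5 * gamma(s)/3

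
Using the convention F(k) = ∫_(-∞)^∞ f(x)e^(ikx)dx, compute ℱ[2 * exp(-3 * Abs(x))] 12/(k^2 + 9)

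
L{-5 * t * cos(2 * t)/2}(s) 5 * (4 - s^2)/(2 * (s^2 + 4)^2)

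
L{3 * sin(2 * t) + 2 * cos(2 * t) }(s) 6/(s^2 + 4) + 2 * s/(s^2 + 4) 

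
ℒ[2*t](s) 2/s^2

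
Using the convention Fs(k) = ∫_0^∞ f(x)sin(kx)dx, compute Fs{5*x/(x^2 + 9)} 5*pi*exp(-3*k)/2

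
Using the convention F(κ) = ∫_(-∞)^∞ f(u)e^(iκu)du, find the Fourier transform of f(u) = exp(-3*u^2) sqrt(3)*sqrt(pi)*exp(-κ^2/12)/3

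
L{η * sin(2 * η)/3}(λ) 4 * λ/(3 * (λ^2 + 4)^2)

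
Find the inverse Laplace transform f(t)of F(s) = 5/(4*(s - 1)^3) 5*t^2*exp(t)/8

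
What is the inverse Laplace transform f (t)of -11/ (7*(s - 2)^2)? -11*t*exp (2*t)/7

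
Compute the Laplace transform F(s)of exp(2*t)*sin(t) 1/((s - 2)^2 + 1)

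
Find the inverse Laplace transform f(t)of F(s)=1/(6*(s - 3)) exp(3*t)/6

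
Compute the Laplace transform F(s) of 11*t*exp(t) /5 11/(5*(s - 1) ^2) 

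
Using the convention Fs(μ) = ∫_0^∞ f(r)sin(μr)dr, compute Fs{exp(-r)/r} atan(μ)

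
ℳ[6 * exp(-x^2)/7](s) 3 * gamma(s/2)/7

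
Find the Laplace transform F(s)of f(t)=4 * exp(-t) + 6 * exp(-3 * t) 6/(s + 3) + 4/(s + 1)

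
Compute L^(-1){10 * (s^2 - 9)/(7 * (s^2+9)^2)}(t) 10 * t * cos(3 * t)/7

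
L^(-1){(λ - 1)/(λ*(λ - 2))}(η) exp(η)*cosh(η)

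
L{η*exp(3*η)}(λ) (λ - 3)^(-2)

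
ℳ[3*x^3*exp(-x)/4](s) 3*gamma(s+3)/4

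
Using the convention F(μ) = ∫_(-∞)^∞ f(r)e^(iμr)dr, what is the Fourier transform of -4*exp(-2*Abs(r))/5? -16/(5*μ^2 + 20)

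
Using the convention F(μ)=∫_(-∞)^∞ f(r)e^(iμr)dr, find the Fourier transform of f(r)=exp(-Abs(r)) 2/(μ^2 + 1)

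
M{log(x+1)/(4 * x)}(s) -pi * csc(pi * s)/(4 * s - 4)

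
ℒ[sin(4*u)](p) 4/(p^2 + 16)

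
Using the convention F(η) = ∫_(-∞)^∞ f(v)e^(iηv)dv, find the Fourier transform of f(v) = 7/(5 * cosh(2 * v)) 7 * pi/(10 * cosh(pi * η/4))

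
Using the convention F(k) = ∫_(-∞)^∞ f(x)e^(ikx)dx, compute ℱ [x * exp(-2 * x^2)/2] sqrt(2) * I * sqrt(pi) * k * exp(-k^2/8)/16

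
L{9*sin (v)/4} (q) 9/ (4*(q^2 + 1))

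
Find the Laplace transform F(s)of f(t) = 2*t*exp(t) 2/(s - 1)^2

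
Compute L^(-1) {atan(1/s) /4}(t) sin(t) /(4 * t) 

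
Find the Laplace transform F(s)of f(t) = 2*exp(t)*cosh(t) 2*(s - 1)/(s*(s - 2))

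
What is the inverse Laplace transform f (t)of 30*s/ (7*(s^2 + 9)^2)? 5*t*sin (3*t)/7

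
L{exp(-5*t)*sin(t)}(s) 1/((s + 5)^2 + 1)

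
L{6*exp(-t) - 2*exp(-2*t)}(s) 6/(s + 1) - 2/(s + 2)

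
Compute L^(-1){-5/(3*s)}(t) -5/3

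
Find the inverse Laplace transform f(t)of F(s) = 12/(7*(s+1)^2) 12*t*exp(-t)/7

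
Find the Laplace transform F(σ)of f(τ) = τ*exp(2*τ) (σ - 2)^(-2)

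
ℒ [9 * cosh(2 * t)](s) 9 * s/(s^2 - 4)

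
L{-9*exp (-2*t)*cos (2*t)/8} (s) 9*(-s - 2)/ (8*( (s + 2)^2 + 4))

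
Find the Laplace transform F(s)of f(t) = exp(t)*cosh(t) (s - 1)/(s*(s - 2))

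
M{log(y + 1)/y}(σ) -pi * csc(pi * σ)/(σ - 1)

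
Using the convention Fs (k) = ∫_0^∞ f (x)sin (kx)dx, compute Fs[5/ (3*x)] 5*pi/6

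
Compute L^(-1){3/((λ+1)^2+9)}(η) exp(-η) * sin(3 * η)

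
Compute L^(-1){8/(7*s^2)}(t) 8*t/7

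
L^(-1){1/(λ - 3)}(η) exp(3*η)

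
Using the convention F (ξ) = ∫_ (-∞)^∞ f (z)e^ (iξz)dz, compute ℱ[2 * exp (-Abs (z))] 4/ (ξ^2 + 1)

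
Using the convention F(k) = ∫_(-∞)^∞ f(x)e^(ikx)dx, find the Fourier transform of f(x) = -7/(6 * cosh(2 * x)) -7 * pi/(12 * cosh(pi * k/4))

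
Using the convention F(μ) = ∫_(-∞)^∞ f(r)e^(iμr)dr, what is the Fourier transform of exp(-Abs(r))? 2/(μ^2 + 1)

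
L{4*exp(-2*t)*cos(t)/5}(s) 4*(s + 2)/(5*((s + 2)^2 + 1))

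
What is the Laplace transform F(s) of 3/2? 3/(2*s) 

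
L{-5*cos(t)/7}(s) -5*s/(7*s^2 + 7)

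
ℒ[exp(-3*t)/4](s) 1/(4*(s+3))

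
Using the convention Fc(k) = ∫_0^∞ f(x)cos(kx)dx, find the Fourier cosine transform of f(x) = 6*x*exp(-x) 6*(1 - k^2)/(k^2 + 1)^2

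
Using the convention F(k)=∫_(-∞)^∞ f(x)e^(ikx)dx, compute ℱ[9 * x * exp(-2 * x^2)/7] 9 * sqrt(2) * I * sqrt(pi) * k * exp(-k^2/8)/56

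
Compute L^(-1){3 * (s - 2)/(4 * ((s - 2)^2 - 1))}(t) 3 * exp(2 * t) * cosh(t)/4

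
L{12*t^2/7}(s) 24/(7*s^3)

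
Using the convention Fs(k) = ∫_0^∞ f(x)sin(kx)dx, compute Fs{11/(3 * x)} 11 * pi/6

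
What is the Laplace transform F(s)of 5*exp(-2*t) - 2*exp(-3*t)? 5/(s+2) - 2/(s+3)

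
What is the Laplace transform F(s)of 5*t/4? 5/(4*s^2)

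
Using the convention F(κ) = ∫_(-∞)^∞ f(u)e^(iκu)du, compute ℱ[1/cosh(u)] pi/cosh(pi * κ/2)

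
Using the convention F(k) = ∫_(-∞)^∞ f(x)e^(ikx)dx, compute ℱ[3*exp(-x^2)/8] 3*sqrt(pi)*exp(-k^2/4)/8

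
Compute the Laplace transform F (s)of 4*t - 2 4/s^2 - 2/s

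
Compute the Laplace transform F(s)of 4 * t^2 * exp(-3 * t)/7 8/(7 * (s + 3)^3)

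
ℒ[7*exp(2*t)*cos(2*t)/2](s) 7*(s - 2)/(2*((s - 2)^2 + 4))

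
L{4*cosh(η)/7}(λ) 4*λ/(7*(λ^2 - 1))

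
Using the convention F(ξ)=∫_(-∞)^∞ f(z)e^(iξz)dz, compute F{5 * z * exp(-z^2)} 5 * I * sqrt(pi) * ξ * exp(-ξ^2/4)/2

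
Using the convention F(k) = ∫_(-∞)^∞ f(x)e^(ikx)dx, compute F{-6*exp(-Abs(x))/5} -12/(5*k^2 + 5)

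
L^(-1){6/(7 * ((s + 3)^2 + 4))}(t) 3 * exp(-3 * t) * sin(2 * t)/7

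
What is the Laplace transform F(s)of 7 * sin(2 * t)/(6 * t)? 7 * atan(2/s)/6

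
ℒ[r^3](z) 6/z^4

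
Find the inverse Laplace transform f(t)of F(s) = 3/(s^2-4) 3*sinh(2*t)/2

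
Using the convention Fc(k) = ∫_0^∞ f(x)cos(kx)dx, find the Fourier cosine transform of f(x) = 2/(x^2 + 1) pi*exp(-k)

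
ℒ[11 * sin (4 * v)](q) 44/ (q^2+16)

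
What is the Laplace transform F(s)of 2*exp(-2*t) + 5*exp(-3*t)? 5/(s + 3) + 2/(s + 2)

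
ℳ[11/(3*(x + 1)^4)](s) 11*gamma(s)*gamma(4 - s)/18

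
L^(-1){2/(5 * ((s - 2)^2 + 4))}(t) exp(2 * t) * sin(2 * t)/5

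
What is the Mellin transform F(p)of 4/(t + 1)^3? 2 * pi * (p - 2) * (p - 1)/sin(pi * p)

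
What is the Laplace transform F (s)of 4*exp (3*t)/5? 4/ (5*(s - 3))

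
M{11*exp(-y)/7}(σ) 11*gamma(σ)/7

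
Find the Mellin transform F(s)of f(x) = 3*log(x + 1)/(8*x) -3*pi*csc(pi*s)/(8*s - 8)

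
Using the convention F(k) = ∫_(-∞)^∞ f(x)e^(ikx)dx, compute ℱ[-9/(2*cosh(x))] -9*pi/(2*cosh(pi*k/2))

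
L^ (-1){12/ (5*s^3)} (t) 6*t^2/5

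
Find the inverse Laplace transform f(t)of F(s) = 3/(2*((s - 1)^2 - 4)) 3*exp(t)*sinh(2*t)/4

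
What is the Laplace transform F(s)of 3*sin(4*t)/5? 12/(5*(s^2 + 16))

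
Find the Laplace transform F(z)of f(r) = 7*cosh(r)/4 7*z/(4*(z^2 - 1))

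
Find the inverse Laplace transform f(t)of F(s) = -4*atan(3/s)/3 -4*sin(3*t)/(3*t)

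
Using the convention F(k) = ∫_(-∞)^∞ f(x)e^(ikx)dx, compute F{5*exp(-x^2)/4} 5*sqrt(pi)*exp(-k^2/4)/4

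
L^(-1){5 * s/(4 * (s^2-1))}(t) 5 * cosh(t)/4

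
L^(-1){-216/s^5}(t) -9 * t^4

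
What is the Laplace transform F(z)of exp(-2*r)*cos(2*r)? (z + 2)/((z + 2)^2 + 4)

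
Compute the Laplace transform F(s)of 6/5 6/(5*s)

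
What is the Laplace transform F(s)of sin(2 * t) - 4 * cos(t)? 2/(s^2 + 4) - 4 * s/(s^2 + 1)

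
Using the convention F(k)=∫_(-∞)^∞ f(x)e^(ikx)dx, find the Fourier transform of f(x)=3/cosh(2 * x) 3 * pi/(2 * cosh(pi * k/4))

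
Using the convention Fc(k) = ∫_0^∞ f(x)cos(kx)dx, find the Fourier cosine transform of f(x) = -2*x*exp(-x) 2*(k^2 - 1)/(k^2 + 1)^2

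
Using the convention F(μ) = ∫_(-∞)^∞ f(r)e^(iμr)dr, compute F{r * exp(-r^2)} I * sqrt(pi) * μ * exp(-μ^2/4)/2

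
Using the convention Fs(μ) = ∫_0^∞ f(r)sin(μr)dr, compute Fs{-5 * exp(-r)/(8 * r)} -5 * atan(μ)/8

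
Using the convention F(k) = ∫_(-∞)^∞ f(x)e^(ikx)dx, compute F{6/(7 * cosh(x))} 6 * pi/(7 * cosh(pi * k/2))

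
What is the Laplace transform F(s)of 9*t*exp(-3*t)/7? 9/(7*(s + 3)^2)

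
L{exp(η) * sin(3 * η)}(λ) 3/((λ - 1)^2 + 9)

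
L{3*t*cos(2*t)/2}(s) 3*(s^2 - 4)/(2*(s^2 + 4)^2)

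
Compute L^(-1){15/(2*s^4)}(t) 5*t^3/4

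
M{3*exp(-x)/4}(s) 3*gamma(s)/4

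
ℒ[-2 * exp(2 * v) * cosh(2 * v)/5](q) 2 * (2 - q)/(5 * q * (q - 4))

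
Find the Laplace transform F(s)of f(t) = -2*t -2/s^2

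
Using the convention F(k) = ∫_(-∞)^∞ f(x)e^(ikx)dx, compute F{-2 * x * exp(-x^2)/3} -I * sqrt(pi) * k * exp(-k^2/4)/3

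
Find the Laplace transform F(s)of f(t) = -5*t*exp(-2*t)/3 -5/(3*(s+2)^2)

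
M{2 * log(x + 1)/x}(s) -2 * pi * csc(pi * s)/(s - 1)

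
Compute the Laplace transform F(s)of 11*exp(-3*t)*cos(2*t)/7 11*(s + 3)/(7*((s + 3)^2 + 4))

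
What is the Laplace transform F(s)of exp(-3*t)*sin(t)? 1/((s + 3)^2 + 1)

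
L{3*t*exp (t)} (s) 3/ (s - 1)^2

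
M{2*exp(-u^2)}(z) gamma(z/2)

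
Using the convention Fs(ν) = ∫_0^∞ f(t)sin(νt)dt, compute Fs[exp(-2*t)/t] atan(ν/2)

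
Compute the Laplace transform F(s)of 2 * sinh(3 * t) 6/(s^2 - 9)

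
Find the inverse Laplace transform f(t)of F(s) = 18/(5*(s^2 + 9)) 6*sin(3*t)/5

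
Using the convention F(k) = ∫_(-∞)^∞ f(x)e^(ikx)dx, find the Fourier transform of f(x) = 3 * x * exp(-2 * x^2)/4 3 * sqrt(2) * I * sqrt(pi) * k * exp(-k^2/8)/32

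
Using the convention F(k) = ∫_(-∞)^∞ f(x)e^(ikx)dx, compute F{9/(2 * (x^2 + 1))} 9 * pi * exp(-Abs(k))/2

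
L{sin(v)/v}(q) atan(1/q)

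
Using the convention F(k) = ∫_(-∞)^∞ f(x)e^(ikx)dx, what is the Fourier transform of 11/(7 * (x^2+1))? 11 * pi * exp(-Abs(k))/7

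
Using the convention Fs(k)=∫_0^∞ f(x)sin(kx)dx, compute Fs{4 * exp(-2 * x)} 4 * k/(k^2 + 4)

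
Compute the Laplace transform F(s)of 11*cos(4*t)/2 11*s/(2*(s^2 + 16))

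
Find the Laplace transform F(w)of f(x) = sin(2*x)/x atan(2/w)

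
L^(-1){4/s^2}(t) 4 * t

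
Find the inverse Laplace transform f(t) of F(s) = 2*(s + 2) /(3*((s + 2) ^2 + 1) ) 2*exp(-2*t)*cos(t) /3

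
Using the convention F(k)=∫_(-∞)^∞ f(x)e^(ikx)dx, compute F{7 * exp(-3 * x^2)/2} 7 * sqrt(3) * sqrt(pi) * exp(-k^2/12)/6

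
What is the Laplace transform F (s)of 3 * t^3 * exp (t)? 18/ (s - 1)^4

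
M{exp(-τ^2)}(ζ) gamma(ζ/2)/2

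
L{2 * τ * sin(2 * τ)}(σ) 8 * σ/(σ^2+4)^2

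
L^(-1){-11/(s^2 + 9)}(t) -11*sin(3*t)/3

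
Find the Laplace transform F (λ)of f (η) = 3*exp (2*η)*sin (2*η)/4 3/ (2*( (λ - 2)^2 + 4))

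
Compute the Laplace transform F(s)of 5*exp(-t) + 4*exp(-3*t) 5/(s + 1) + 4/(s + 3)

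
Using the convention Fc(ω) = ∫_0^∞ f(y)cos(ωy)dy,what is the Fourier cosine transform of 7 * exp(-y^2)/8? 7 * sqrt(pi) * exp(-ω^2/4)/16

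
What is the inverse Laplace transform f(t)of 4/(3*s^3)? 2*t^2/3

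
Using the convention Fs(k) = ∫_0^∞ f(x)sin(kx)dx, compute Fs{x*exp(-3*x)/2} 3*k/(k^2 + 9)^2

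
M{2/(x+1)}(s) 2*pi*csc(pi*s)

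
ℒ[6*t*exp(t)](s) 6/(s - 1)^2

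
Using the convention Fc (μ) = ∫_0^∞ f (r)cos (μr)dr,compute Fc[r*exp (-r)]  (1 - μ^2)/ (μ^2 + 1)^2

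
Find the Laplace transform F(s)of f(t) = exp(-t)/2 1/(2 * (s + 1))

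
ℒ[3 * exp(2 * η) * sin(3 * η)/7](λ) 9/(7 * ((λ - 2)^2 + 9))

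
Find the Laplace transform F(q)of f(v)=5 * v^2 10/q^3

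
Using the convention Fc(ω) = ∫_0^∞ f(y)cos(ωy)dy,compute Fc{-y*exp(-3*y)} (ω^2 - 9)/(ω^2 + 9)^2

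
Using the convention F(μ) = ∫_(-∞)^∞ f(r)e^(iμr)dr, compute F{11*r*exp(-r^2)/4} 11*I*sqrt(pi)*μ*exp(-μ^2/4)/8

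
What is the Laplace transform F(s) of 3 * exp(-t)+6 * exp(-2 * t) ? 6/(s+2)+3/(s+1) 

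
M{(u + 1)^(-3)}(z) pi*(z - 2)*(z - 1)/(2*sin(pi*z))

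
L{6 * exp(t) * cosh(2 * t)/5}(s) 6 * (s - 1)/(5 * ((s - 1)^2-4))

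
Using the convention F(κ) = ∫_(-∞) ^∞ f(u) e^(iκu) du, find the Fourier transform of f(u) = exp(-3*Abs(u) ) 6/(κ^2 + 9) 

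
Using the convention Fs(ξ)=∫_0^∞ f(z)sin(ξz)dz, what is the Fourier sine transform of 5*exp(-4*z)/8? 5*ξ/(8*(ξ^2 + 16))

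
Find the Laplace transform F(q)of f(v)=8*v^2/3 16/(3*q^3)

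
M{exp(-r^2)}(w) gamma(w/2)/2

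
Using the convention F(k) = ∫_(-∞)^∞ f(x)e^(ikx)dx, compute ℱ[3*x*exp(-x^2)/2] 3*I*sqrt(pi)*k*exp(-k^2/4)/4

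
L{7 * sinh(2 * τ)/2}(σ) 7/(σ^2 - 4)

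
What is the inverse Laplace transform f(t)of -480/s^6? -4*t^5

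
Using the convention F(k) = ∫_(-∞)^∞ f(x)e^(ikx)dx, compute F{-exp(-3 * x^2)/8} -sqrt(3) * sqrt(pi) * exp(-k^2/12)/24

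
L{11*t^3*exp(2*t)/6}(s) 11/(s - 2)^4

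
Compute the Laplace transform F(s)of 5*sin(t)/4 5/(4*(s^2+1))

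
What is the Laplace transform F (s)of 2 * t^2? 4/s^3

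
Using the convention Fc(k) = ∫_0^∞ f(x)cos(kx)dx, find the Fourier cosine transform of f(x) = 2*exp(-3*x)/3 2/(k^2 + 9)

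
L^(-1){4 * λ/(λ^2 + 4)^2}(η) η * sin(2 * η)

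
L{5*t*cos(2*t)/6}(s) 5*(s^2 - 4)/(6*(s^2 + 4)^2)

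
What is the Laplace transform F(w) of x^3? 6/w^4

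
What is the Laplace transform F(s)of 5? 5/s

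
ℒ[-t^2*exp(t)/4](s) -1/(2*(s - 1)^3)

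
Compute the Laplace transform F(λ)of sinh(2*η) 2/(λ^2 - 4)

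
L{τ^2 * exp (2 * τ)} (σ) 2/ (σ - 2)^3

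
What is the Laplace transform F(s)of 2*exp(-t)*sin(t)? 2/((s + 1)^2 + 1)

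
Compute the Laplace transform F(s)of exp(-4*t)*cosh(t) (s + 4)/((s + 4)^2 - 1)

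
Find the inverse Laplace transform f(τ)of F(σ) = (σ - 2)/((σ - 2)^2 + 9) exp(2*τ)*cos(3*τ)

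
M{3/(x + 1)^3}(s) 3 * pi * (s - 2) * (s - 1)/(2 * sin(pi * s))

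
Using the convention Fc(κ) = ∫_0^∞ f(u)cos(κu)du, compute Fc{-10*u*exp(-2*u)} 10*(κ^2 - 4)/(κ^2 + 4)^2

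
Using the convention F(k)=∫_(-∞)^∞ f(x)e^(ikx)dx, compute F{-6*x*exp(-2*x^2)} -3*sqrt(2)*I*sqrt(pi)*k*exp(-k^2/8)/4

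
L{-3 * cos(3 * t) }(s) -3 * s/(s^2 + 9) 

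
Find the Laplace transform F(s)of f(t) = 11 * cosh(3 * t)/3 11 * s/(3 * (s^2 - 9))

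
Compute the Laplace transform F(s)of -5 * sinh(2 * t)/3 -10/(3 * s^2 - 12)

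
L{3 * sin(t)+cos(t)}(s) s/(s^2+1)+3/(s^2+1)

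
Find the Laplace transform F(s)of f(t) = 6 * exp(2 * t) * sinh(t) 6/((s - 2)^2 - 1)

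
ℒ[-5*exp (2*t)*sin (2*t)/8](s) -5/ (4*(s - 2)^2 + 16)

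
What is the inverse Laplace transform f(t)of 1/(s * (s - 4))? exp(2 * t) * sinh(2 * t)/2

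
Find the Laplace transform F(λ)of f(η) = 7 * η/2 7/(2 * λ^2)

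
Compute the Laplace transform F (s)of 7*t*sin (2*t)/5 28*s/ (5*(s^2 + 4)^2)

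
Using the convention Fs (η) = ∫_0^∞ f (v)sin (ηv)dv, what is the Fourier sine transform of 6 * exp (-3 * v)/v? 6 * atan (η/3)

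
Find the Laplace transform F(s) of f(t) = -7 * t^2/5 -14/(5 * s^3) 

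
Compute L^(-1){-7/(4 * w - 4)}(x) -7 * exp(x)/4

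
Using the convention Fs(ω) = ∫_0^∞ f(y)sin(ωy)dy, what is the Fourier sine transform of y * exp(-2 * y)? 4 * ω/(ω^2 + 4)^2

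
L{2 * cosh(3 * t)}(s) 2 * s/(s^2 - 9)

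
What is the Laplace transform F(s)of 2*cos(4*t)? 2*s/(s^2 + 16)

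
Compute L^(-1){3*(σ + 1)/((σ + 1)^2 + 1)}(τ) 3*exp(-τ)*cos(τ)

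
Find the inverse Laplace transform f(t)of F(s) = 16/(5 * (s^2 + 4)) 8 * sin(2 * t)/5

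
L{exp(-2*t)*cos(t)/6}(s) (s+2)/(6*((s+2)^2+1))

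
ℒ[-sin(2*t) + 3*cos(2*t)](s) 3*s/(s^2 + 4) - 2/(s^2 + 4)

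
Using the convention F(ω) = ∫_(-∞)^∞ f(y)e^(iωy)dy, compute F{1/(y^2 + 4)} pi*exp(-2*Abs(ω))/2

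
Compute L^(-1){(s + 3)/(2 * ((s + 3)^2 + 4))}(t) exp(-3 * t) * cos(2 * t)/2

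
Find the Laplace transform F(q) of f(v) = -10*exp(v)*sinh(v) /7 -10/(7*q*(q - 2) ) 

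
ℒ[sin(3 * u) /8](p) 3/(8 * (p^2 + 9) ) 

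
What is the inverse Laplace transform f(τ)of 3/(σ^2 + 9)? sin(3*τ)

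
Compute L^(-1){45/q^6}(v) 3 * v^5/8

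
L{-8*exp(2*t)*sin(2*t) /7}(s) -16/(7*(s - 2) ^2 + 28) 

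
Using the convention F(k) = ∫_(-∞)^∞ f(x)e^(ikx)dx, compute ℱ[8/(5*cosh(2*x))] 4*pi/(5*cosh(pi*k/4))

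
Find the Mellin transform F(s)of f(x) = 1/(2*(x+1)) pi*csc(pi*s)/2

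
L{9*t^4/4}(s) 54/s^5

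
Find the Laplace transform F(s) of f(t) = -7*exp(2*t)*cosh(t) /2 7*(2 - s) /(2*((s - 2) ^2 - 1) ) 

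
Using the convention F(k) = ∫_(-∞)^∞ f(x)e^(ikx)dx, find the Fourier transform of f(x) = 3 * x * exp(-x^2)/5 3 * I * sqrt(pi) * k * exp(-k^2/4)/10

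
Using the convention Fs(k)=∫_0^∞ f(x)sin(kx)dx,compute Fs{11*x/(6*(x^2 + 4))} 11*pi*exp(-2*k)/12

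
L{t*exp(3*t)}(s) (s - 3)^(-2)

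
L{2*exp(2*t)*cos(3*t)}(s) 2*(s - 2)/((s - 2)^2 + 9)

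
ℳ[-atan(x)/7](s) pi*sec(pi*s/2)/(14*s)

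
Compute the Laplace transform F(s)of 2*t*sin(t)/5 4*s/(5*(s^2+1)^2)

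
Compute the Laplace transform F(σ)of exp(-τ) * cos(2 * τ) (σ + 1)/((σ + 1)^2 + 4)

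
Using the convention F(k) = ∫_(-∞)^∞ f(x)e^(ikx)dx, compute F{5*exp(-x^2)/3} 5*sqrt(pi)*exp(-k^2/4)/3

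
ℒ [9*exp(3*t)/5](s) 9/(5*(s - 3))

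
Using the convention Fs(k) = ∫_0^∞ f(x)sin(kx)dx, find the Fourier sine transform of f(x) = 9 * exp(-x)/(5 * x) 9 * atan(k)/5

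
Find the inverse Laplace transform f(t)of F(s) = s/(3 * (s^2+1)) cos(t)/3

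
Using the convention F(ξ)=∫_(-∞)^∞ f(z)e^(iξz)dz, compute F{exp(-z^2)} sqrt(pi)*exp(-ξ^2/4)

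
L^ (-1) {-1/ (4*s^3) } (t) -t^2/8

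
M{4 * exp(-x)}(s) 4 * gamma(s)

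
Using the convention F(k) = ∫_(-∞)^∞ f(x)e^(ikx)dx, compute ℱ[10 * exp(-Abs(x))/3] 20/(3 * (k^2 + 1))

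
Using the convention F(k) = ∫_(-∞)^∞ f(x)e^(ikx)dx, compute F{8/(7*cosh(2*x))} 4*pi/(7*cosh(pi*k/4))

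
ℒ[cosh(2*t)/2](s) s/(2*(s^2 - 4))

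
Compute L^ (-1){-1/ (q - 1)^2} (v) -v * exp (v)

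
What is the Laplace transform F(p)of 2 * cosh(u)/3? 2 * p/(3 * (p^2 - 1))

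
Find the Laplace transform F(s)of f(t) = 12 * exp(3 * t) 12/(s - 3)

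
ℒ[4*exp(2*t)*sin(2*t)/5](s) 8/(5*((s - 2)^2 + 4))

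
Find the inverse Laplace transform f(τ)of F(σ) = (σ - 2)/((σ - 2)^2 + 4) exp(2 * τ) * cos(2 * τ)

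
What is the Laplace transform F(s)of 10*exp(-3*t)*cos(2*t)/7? 10*(s + 3)/(7*((s + 3)^2 + 4))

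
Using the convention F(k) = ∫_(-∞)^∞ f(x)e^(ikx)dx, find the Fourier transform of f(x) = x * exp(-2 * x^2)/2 sqrt(2) * I * sqrt(pi) * k * exp(-k^2/8)/16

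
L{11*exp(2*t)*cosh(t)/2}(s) 11*(s - 2)/(2*((s - 2)^2-1))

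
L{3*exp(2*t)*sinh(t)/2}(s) 3/(2*((s - 2)^2 - 1))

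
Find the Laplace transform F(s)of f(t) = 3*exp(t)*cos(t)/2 3*(s - 1)/(2*((s - 1)^2 + 1))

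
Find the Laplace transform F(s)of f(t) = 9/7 9/(7*s)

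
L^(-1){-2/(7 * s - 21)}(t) -2 * exp(3 * t)/7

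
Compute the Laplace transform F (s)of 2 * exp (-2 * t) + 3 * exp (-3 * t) 3/ (s + 3) + 2/ (s + 2)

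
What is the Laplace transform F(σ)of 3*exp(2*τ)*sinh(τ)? 3/((σ - 2)^2 - 1)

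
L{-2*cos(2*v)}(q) -2*q/(q^2+4)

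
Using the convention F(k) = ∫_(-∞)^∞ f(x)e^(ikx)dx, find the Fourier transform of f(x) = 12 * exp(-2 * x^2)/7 6 * sqrt(2) * sqrt(pi) * exp(-k^2/8)/7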